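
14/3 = 4.67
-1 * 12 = -12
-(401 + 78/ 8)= -410.75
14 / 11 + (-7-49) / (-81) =1750 / 891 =1.96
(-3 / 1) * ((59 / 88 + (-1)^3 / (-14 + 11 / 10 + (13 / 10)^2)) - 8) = 2142735 / 98648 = 21.72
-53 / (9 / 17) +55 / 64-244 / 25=-1569769 / 14400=-109.01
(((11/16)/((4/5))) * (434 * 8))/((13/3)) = 35805/52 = 688.56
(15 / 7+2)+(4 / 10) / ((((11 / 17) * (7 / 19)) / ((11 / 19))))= 179 / 35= 5.11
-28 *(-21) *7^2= 28812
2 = 2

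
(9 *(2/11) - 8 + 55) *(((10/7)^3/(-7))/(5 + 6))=-535000/290521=-1.84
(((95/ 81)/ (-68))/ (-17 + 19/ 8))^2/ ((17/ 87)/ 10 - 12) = -10469000/ 90180177763221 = -0.00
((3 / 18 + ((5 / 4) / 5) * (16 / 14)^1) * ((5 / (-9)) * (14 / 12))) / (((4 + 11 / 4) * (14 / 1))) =-95 / 30618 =-0.00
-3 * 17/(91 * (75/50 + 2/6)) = -306/1001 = -0.31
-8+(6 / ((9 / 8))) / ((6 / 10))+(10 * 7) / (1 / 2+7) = 92 / 9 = 10.22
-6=-6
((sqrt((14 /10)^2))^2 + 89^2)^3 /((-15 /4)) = -31084394164596896 /234375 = -132626748435.61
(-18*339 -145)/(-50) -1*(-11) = 6797/50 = 135.94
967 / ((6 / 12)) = 1934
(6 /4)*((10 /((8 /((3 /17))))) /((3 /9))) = 135 /136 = 0.99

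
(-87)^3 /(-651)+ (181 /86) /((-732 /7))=13817752013 /13660584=1011.51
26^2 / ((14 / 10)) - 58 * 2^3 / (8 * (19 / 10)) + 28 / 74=2227782 / 4921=452.71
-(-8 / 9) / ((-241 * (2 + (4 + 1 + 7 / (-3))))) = -4 / 5061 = -0.00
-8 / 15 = -0.53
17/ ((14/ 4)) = 34/ 7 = 4.86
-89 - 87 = -176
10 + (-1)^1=9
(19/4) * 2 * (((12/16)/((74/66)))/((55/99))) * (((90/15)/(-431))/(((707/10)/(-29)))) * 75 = 110461725/22549058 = 4.90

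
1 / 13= 0.08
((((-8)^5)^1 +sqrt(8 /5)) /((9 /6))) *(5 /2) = -163840 /3 +2 *sqrt(10) /3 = -54611.23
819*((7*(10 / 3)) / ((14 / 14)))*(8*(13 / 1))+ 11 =1987451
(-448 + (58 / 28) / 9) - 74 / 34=-963785 / 2142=-449.95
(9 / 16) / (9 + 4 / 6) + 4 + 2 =2811 / 464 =6.06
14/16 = 7/8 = 0.88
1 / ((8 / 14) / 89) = 623 / 4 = 155.75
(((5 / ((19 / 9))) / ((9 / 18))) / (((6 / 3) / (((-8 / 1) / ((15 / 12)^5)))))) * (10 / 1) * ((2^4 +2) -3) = -442368 / 475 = -931.30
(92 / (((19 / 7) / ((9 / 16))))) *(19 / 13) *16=5796 / 13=445.85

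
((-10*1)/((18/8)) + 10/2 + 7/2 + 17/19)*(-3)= -1693/114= -14.85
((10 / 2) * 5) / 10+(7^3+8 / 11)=7617 / 22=346.23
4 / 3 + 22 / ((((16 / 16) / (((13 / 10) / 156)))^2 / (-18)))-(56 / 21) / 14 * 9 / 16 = 10069 / 8400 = 1.20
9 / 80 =0.11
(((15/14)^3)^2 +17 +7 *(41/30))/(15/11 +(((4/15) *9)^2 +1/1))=174425870905/50462950272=3.46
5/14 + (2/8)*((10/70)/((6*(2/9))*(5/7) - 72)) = 14899/41776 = 0.36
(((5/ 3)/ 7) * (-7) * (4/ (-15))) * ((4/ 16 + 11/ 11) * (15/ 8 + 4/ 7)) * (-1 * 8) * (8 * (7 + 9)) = -87680/ 63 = -1391.75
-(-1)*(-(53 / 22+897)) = -19787 / 22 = -899.41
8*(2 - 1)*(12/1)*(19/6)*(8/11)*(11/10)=1216/5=243.20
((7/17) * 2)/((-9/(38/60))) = -133/2295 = -0.06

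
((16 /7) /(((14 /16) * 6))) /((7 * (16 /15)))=20 /343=0.06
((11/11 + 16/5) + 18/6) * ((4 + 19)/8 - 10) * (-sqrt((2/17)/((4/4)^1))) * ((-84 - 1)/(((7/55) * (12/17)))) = -159885 * sqrt(34)/56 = -16647.89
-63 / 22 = -2.86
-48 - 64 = -112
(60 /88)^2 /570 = 15 /18392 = 0.00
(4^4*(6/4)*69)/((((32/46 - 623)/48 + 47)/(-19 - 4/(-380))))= -5863317504/396625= -14783.03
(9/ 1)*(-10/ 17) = -90/ 17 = -5.29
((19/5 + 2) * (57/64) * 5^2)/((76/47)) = 20445/256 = 79.86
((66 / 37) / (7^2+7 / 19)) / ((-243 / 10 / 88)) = -0.13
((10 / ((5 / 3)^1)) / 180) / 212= 1 / 6360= 0.00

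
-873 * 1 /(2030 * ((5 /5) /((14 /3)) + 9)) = -291 /6235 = -0.05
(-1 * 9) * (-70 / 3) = 210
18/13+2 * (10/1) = 278/13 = 21.38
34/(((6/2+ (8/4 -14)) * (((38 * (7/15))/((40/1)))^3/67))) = -6834000000/2352637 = -2904.83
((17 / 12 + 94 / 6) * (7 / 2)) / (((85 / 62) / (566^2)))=712551833 / 51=13971604.57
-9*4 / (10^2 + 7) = -36 / 107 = -0.34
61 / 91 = 0.67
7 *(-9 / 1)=-63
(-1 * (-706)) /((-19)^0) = 706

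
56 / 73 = 0.77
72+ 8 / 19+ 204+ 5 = 5347 / 19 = 281.42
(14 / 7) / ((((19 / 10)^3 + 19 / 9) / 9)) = 162000 / 80731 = 2.01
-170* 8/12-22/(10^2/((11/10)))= -170363/1500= -113.58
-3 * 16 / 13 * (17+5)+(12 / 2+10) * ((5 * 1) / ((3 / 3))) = -16 / 13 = -1.23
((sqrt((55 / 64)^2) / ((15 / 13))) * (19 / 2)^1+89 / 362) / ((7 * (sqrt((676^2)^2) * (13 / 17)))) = 1235815 / 412901578752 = 0.00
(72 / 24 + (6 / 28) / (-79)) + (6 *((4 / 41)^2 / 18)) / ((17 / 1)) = 284215961 / 94818486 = 3.00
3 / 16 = 0.19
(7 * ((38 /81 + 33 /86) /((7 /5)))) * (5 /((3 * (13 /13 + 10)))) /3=148525 /689634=0.22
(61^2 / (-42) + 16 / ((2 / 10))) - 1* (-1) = -319 / 42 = -7.60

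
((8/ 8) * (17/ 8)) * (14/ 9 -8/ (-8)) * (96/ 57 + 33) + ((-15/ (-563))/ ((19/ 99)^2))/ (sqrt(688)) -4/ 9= 147015 * sqrt(43)/ 34957796 + 85687/ 456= 187.94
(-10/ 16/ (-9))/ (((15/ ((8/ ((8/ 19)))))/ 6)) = 19/ 36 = 0.53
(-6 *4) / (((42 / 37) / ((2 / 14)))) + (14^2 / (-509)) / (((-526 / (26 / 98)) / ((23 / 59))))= -1168897342 / 387009497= -3.02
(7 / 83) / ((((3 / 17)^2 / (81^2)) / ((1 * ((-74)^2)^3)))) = 242166312897388992 / 83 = 2917666420450469.78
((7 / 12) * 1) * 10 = 35 / 6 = 5.83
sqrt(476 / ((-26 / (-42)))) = 14*sqrt(663) / 13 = 27.73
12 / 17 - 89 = -1501 / 17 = -88.29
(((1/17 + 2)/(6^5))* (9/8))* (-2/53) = -35/3113856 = -0.00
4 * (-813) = -3252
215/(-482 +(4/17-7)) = -3655/8309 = -0.44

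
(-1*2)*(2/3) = -4/3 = -1.33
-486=-486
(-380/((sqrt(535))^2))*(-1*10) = 760/107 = 7.10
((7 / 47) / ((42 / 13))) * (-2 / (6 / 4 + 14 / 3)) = -26 / 1739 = -0.01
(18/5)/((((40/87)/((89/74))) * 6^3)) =2581/59200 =0.04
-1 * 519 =-519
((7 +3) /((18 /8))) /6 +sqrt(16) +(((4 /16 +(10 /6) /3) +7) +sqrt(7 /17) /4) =12.71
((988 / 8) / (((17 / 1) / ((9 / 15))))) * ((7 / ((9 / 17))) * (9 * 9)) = 46683 / 10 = 4668.30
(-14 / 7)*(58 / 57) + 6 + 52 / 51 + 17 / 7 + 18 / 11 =225069 / 24871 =9.05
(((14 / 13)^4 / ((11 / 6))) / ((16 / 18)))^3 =17436035582546112 / 31009751298022211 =0.56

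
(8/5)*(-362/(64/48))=-2172/5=-434.40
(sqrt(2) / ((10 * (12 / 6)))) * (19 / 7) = 19 * sqrt(2) / 140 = 0.19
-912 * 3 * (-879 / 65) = 2404944 / 65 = 36999.14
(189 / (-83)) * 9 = -1701 / 83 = -20.49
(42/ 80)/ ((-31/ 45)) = -189/ 248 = -0.76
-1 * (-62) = 62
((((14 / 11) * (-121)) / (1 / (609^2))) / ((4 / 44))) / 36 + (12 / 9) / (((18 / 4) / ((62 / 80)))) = -4712043043 / 270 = -17452011.27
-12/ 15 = -4/ 5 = -0.80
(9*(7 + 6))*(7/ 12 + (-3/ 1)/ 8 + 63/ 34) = 32799/ 136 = 241.17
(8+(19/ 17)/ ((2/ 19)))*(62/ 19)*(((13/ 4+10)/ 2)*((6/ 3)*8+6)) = 11440209/ 1292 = 8854.65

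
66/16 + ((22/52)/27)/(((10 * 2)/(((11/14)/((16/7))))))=1853401/449280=4.13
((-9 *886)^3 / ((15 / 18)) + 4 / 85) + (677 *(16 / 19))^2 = -18669635355704044 / 30685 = -608428722688.74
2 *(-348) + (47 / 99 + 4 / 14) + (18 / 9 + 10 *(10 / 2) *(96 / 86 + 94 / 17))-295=-332295650 / 506583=-655.95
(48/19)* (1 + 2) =144/19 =7.58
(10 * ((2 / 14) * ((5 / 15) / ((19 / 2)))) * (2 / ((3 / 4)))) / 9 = 160 / 10773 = 0.01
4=4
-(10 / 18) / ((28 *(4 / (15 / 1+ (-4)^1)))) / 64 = -55 / 64512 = -0.00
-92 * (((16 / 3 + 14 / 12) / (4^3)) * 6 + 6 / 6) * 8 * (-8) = 9476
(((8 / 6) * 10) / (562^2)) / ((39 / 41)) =410 / 9238437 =0.00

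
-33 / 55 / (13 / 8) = -0.37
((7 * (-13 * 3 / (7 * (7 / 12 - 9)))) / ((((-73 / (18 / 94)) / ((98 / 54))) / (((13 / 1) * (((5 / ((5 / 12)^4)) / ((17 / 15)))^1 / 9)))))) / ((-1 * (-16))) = -42928704 / 147275675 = -0.29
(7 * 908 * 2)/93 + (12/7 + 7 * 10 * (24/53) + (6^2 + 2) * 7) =15046778/34503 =436.10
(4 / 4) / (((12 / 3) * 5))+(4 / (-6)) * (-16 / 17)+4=4771 / 1020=4.68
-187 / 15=-12.47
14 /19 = 0.74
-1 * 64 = -64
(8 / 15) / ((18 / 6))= 8 / 45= 0.18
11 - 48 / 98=515 / 49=10.51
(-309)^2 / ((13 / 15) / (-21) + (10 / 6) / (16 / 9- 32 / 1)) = -8180812080 / 8261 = -990293.19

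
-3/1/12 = -1/4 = -0.25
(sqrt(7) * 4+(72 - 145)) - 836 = -909+4 * sqrt(7) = -898.42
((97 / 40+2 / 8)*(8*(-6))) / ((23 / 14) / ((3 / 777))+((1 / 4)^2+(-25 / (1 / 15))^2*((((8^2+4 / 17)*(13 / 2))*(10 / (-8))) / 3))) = 174624 / 33271296235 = 0.00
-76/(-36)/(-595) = -19/5355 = -0.00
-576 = -576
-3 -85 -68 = -156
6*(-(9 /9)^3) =-6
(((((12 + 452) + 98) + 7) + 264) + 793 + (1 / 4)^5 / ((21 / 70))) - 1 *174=2230277 / 1536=1452.00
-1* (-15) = 15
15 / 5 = 3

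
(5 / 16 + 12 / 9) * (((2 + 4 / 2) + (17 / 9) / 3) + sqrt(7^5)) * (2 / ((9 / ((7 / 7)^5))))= 9875 / 5832 + 3871 * sqrt(7) / 216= 49.11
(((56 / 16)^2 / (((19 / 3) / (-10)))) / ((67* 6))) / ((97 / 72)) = -4410 / 123481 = -0.04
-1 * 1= -1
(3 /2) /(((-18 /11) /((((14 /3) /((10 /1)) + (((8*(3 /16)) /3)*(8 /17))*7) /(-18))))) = 5929 /55080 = 0.11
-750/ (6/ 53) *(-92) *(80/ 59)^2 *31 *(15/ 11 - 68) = -88637878400000/ 38291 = -2314848878.33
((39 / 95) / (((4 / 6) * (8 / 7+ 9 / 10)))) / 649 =63 / 135641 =0.00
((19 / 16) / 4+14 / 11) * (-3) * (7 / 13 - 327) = 270555 / 176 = 1537.24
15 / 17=0.88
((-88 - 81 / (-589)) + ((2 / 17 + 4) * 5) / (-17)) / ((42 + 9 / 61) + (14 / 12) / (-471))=-2613749112954 / 1236692843399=-2.11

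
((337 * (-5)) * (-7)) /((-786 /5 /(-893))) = 52664675 /786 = 67003.40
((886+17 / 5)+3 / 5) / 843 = 890 / 843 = 1.06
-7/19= -0.37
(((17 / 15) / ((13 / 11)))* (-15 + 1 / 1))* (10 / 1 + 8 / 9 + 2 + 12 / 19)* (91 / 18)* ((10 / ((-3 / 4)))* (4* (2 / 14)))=96845056 / 13851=6991.92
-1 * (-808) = 808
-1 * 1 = -1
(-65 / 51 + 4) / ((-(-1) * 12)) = 139 / 612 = 0.23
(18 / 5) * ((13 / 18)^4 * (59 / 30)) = 1685099 / 874800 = 1.93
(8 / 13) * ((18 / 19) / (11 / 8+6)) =1152 / 14573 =0.08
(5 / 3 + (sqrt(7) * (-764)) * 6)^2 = 147050967.70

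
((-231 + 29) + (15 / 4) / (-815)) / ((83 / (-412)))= 13565821 / 13529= 1002.72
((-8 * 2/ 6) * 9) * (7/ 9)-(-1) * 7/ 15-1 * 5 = -116/ 5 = -23.20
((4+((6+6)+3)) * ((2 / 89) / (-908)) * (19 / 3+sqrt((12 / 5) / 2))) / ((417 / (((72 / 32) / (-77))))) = 57 * sqrt(30) / 8649308360+361 / 1729861672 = 0.00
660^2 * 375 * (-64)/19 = -10454400000/19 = -550231578.95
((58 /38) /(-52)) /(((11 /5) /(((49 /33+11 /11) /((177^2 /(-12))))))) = 11890 /936329823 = 0.00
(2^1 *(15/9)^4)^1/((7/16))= 20000/567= 35.27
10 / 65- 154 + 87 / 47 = -92869 / 611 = -152.00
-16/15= -1.07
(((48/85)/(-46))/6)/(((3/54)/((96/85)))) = -6912/166175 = -0.04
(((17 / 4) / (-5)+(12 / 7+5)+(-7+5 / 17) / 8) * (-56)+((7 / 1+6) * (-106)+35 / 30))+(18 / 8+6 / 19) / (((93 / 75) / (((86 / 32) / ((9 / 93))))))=-496385107 / 310080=-1600.83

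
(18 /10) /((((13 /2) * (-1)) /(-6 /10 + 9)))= -756 /325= -2.33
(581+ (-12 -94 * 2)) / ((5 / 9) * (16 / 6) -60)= -10287 / 1580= -6.51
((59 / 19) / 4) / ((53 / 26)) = 767 / 2014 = 0.38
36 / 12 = 3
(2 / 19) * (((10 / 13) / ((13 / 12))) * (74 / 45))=1184 / 9633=0.12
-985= -985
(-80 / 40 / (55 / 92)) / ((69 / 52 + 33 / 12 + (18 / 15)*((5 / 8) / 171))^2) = -1616494464 / 8048557495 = -0.20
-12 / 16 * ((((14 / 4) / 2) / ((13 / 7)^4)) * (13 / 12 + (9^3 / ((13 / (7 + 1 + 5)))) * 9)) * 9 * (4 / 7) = -1701600705 / 456976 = -3723.61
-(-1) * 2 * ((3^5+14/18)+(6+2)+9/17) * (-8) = -4036.92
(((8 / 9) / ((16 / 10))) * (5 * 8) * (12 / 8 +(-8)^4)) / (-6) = -409750 / 27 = -15175.93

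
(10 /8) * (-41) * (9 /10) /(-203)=369 /1624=0.23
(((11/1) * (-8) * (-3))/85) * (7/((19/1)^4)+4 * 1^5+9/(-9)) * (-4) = -82572864/2215457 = -37.27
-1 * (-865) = 865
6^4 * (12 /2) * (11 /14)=42768 /7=6109.71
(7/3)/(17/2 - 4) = 14/27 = 0.52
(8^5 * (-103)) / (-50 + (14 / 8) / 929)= 12541886464 / 185793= 67504.62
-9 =-9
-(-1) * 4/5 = 4/5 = 0.80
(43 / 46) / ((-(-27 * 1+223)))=-43 / 9016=-0.00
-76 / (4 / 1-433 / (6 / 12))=0.09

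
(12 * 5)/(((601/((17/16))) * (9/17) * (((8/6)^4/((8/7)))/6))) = 117045/269248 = 0.43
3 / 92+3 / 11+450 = 455709 / 1012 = 450.31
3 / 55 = 0.05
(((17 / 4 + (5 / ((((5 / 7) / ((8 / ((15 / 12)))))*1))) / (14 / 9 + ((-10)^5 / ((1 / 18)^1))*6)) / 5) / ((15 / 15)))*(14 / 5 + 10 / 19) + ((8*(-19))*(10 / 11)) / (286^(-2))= -1304615941743645533 / 115424983375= -11302717.17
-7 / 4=-1.75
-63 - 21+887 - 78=725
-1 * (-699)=699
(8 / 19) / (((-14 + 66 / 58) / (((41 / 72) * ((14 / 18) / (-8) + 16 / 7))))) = -1311467 / 32146632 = -0.04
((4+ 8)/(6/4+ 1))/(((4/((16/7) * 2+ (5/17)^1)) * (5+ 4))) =0.65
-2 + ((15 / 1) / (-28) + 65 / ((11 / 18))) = 103.83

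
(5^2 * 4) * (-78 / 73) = -7800 / 73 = -106.85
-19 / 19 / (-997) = 1 / 997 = 0.00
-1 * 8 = -8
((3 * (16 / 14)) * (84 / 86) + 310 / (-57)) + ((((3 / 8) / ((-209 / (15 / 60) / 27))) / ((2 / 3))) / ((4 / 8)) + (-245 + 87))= -138149107 / 862752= -160.13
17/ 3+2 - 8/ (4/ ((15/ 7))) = 71/ 21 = 3.38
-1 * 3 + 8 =5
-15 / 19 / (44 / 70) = -525 / 418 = -1.26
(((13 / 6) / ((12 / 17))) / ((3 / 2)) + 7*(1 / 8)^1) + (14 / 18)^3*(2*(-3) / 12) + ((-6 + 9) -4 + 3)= 27329 / 5832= 4.69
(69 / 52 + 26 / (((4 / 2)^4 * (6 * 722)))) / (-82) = -14585 / 901056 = -0.02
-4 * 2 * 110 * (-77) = 67760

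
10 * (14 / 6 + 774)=23290 / 3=7763.33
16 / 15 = 1.07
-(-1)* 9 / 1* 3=27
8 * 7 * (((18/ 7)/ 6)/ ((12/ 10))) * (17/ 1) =340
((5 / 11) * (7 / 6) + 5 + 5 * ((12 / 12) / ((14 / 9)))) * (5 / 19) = 10100 / 4389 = 2.30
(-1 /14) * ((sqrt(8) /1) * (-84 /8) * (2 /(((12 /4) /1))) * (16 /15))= 16 * sqrt(2) /15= 1.51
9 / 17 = 0.53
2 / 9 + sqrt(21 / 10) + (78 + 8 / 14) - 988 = -57280 / 63 + sqrt(210) / 10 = -907.76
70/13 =5.38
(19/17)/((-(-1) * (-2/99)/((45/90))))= -1881/68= -27.66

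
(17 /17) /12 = 1 /12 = 0.08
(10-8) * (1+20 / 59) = 2.68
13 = 13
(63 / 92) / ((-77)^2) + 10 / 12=194837 / 233772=0.83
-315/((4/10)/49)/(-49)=1575/2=787.50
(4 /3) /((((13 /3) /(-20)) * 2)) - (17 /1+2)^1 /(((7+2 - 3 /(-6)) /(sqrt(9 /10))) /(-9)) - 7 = -131 /13+27 * sqrt(10) /5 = 7.00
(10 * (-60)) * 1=-600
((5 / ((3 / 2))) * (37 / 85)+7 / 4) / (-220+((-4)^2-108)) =-653 / 63648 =-0.01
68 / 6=34 / 3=11.33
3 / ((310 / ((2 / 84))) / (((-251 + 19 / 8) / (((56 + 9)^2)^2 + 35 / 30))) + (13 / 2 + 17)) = -702 / 218743667621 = -0.00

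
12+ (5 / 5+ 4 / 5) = 13.80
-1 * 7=-7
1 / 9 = 0.11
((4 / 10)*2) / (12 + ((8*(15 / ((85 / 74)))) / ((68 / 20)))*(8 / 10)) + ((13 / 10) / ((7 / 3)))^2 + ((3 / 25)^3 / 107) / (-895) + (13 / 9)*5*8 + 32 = 209543687882905357 / 2325419597812500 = 90.11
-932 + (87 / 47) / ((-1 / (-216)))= -25012 / 47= -532.17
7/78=0.09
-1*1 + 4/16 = -3/4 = -0.75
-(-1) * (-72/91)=-72/91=-0.79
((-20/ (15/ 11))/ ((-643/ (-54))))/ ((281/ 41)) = -32472/ 180683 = -0.18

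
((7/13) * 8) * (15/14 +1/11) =716/143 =5.01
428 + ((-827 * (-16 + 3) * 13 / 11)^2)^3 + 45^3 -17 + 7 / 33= 22360141097421182032664259534872 / 5314683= 4207238907272772813103671.00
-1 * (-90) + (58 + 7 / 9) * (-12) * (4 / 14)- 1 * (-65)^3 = 5764783 / 21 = 274513.48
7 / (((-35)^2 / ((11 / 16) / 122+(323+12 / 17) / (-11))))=-1534257 / 9125600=-0.17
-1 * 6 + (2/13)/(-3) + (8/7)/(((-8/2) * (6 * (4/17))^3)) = -3870077/628992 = -6.15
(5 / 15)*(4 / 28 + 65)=152 / 7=21.71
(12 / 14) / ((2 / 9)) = 3.86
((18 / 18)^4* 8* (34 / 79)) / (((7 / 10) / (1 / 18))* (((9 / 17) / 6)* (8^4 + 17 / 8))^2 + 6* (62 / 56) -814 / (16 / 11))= 140865536 / 67381824598531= 0.00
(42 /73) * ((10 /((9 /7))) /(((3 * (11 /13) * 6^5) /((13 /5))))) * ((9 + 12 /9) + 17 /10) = 0.01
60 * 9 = 540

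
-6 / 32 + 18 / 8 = 33 / 16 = 2.06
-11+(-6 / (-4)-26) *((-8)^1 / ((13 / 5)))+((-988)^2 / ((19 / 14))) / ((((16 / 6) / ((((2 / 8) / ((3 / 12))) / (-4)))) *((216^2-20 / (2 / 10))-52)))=38047245 / 604552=62.93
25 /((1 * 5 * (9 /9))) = 5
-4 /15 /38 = -2 /285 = -0.01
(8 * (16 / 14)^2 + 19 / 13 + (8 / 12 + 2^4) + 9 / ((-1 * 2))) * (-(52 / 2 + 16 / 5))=-703.05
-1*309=-309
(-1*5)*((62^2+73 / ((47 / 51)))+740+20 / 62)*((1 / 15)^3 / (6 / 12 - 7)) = 13589542 / 12785175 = 1.06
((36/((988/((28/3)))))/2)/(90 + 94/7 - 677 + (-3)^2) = -147/488072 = -0.00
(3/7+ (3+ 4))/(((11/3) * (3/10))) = 520/77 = 6.75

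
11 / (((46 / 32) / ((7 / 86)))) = 616 / 989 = 0.62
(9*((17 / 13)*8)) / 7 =1224 / 91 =13.45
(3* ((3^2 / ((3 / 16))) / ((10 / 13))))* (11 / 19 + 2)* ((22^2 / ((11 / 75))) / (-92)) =-7567560 / 437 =-17317.07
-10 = -10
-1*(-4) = 4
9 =9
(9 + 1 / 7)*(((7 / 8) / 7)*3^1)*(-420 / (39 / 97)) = -46560 / 13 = -3581.54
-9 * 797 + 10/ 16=-57379/ 8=-7172.38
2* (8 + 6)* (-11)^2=3388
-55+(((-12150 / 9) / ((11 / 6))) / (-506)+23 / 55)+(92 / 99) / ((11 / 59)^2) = -26.39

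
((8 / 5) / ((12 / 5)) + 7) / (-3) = -2.56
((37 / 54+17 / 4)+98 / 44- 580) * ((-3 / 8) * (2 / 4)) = 680531 / 6336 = 107.41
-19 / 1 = -19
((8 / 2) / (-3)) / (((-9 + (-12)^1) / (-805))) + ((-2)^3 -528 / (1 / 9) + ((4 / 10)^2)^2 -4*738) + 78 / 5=-43579606 / 5625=-7747.49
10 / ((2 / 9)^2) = 405 / 2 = 202.50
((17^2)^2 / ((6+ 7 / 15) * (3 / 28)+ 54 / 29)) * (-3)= -1017285780 / 10373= -98070.55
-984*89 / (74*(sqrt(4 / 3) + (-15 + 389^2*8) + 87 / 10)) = -15902422715880 / 16266601887511679 + 8757600*sqrt(3) / 16266601887511679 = -0.00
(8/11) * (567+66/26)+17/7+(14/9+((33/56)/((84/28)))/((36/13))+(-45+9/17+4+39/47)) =29071021013/76780704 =378.62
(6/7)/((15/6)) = 0.34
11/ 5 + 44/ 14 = 187/ 35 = 5.34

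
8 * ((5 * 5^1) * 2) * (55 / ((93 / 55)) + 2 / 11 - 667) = -259552000 / 1023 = -253716.52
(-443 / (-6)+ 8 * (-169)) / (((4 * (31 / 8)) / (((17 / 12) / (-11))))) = 130373 / 12276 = 10.62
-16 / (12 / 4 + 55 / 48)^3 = -1769472 / 7880599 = -0.22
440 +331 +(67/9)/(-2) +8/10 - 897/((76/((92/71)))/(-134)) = 342062183/121410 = 2817.41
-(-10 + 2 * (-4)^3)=138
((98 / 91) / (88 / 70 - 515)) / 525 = -0.00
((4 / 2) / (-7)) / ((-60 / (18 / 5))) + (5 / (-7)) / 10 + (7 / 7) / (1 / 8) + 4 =4181 / 350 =11.95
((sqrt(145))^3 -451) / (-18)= 451 / 18 -145*sqrt(145) / 18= -71.95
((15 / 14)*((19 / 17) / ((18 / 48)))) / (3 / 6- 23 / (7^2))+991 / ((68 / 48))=40996 / 51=803.84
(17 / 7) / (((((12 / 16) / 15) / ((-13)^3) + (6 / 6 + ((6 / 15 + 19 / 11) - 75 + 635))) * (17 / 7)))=96668 / 54436385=0.00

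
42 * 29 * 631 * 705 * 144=78024008160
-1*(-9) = 9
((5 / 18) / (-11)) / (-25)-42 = -41579 / 990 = -42.00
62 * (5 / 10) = 31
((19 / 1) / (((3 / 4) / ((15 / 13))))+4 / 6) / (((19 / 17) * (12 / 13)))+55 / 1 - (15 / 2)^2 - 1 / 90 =10533 / 380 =27.72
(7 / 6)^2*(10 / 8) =245 / 144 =1.70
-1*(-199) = 199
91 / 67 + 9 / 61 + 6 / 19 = 141448 / 77653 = 1.82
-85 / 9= -9.44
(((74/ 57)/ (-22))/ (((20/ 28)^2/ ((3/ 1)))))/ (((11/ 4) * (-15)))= 7252/ 862125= 0.01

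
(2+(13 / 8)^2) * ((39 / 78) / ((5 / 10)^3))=297 / 16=18.56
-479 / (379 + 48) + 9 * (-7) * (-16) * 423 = 182065489 / 427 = 426382.88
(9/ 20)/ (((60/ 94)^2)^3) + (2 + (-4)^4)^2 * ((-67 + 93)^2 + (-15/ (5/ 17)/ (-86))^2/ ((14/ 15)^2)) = 3574016489626551121/ 79380000000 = 45024143.23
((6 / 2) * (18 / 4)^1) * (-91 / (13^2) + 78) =27189 / 26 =1045.73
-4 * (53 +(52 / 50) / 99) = -524804 / 2475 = -212.04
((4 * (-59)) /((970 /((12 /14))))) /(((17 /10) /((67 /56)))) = -11859 /80801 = -0.15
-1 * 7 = -7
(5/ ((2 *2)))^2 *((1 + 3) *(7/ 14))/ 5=5/ 8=0.62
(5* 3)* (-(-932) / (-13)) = -13980 / 13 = -1075.38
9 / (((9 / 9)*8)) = 9 / 8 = 1.12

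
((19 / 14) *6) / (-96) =-19 / 224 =-0.08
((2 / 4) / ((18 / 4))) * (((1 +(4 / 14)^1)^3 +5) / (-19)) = -2444 / 58653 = -0.04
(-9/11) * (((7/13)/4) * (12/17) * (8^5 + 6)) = -6194286/2431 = -2548.04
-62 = -62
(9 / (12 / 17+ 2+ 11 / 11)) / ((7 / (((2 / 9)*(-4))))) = -136 / 441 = -0.31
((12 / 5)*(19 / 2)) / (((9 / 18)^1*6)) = 38 / 5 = 7.60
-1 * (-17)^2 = -289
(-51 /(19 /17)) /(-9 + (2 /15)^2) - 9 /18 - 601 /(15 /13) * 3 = -598264019 /383990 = -1558.02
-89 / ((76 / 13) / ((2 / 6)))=-1157 / 228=-5.07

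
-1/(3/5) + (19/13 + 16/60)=4/65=0.06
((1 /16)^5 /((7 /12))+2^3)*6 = 44040201 /917504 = 48.00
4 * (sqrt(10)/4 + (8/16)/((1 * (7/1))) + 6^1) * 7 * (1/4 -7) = -2295/2 -189 * sqrt(10)/4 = -1296.92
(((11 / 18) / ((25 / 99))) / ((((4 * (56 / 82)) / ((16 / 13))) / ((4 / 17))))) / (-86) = -4961 / 1663025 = -0.00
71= 71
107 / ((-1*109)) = -107 / 109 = -0.98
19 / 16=1.19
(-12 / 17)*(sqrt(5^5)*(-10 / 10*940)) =282000*sqrt(5) / 17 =37092.42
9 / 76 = 0.12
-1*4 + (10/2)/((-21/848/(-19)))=80476/21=3832.19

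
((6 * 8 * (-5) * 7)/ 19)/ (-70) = 24/ 19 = 1.26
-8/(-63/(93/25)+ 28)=-248/343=-0.72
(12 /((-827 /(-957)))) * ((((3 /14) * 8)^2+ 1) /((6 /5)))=1847010 /40523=45.58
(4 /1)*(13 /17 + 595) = 40512 /17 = 2383.06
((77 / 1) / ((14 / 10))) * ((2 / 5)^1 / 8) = 11 / 4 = 2.75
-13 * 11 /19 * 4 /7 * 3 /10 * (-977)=838266 /665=1260.55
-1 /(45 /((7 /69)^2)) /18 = -49 /3856410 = -0.00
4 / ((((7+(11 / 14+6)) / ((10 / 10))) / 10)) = 560 / 193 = 2.90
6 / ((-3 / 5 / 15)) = -150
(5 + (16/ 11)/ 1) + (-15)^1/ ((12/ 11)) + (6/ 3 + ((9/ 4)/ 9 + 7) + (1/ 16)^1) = 355/ 176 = 2.02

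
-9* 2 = -18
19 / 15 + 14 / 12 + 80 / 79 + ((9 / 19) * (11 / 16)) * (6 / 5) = 691081 / 180120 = 3.84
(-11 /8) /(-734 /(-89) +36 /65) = -63635 /407312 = -0.16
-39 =-39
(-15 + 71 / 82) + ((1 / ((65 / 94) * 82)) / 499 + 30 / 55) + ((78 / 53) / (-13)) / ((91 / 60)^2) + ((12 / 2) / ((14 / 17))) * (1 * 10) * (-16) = -1164874792551721 / 987724307570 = -1179.35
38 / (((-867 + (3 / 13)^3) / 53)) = -2212379 / 952386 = -2.32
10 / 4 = 5 / 2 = 2.50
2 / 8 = 0.25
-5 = -5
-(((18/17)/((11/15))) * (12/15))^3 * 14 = -141087744/6539203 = -21.58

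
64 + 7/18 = 1159/18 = 64.39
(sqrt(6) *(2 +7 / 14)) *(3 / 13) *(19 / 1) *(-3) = -855 *sqrt(6) / 26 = -80.55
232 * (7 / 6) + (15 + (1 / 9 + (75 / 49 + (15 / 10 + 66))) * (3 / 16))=468253 / 1568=298.63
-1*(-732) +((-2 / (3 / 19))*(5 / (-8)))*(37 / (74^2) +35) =597409 / 592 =1009.14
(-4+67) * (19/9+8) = 637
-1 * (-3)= 3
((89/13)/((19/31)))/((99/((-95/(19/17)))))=-234515/24453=-9.59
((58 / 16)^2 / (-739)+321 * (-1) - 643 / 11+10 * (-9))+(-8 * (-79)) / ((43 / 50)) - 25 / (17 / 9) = 95904370255 / 380307136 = 252.18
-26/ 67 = -0.39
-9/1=-9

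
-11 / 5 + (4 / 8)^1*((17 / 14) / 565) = -34787 / 15820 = -2.20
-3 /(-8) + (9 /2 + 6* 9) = 471 /8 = 58.88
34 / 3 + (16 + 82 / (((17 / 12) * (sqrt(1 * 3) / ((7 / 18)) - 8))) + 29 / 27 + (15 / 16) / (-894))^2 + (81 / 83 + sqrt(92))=-2238581605883 * sqrt(3) / 50412546164 + 2 * sqrt(23) + 10446533380117633138907 / 116351098286342925312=22.46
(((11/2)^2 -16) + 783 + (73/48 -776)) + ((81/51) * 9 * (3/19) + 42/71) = 28201369/1100784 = 25.62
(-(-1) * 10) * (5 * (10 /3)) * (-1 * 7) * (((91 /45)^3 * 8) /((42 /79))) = -952513744 /6561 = -145178.14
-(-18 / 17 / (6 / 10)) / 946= 15 / 8041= 0.00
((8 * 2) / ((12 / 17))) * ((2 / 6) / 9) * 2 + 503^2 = 20493865 / 81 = 253010.68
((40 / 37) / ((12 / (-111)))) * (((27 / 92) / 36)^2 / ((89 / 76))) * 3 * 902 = -1156815 / 753296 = -1.54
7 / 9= 0.78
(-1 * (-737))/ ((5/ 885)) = 130449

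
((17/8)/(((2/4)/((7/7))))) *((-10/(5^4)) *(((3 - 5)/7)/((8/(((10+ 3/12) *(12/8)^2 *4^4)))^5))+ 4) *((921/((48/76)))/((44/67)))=1454445691989801126841/154000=9444452545388319.01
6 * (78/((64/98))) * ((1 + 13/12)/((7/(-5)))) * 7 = -238875/32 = -7464.84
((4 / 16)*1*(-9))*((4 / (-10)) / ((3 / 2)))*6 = 18 / 5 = 3.60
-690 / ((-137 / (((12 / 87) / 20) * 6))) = 828 / 3973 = 0.21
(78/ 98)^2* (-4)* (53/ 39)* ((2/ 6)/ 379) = -2756/ 909979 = -0.00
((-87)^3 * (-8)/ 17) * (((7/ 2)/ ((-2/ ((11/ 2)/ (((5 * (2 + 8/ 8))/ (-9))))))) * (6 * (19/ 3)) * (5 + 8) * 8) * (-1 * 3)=-1803465872208/ 85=-21217245555.39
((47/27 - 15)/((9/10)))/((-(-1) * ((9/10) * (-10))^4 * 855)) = -716/272629233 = -0.00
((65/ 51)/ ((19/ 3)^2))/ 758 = 195/ 4651846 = 0.00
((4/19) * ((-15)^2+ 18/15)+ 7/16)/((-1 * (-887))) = 73049/1348240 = 0.05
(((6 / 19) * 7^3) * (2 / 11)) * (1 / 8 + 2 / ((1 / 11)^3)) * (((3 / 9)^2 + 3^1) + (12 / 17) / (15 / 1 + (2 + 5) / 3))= 15264745433 / 92378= 165242.22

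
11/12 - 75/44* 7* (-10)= 15871/132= 120.23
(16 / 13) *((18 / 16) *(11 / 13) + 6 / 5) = 2.65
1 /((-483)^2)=0.00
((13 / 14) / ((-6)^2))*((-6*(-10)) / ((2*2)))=65 / 168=0.39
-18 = -18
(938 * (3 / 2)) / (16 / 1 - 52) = -469 / 12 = -39.08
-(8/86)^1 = -4/43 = -0.09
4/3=1.33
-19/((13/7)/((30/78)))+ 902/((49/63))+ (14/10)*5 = 1375568/1183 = 1162.78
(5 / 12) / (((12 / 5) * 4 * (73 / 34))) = 425 / 21024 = 0.02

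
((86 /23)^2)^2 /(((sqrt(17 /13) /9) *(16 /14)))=430768926 *sqrt(221) /4757297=1346.11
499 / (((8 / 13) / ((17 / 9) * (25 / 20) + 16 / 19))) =14213017 / 5472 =2597.41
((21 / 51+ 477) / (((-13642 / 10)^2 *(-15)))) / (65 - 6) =-0.00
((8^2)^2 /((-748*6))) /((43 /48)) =-1.02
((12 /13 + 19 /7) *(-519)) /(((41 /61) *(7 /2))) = -20958258 /26117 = -802.48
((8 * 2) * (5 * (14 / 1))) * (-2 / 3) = -2240 / 3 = -746.67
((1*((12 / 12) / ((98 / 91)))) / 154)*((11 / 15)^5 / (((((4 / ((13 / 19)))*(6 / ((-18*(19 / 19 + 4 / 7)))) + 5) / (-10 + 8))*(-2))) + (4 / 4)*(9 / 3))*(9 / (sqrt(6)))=2027841023*sqrt(6) / 73356215625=0.07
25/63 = 0.40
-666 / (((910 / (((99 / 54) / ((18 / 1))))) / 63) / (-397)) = 484737 / 260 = 1864.37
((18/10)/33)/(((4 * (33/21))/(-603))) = -12663/2420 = -5.23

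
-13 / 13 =-1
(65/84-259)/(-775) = 21691/65100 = 0.33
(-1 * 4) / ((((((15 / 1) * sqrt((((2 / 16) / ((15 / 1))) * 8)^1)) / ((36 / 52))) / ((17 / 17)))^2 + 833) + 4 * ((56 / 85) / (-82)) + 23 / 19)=-7151220 / 1547299969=-0.00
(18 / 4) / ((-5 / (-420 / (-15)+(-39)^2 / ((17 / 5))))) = -72729 / 170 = -427.82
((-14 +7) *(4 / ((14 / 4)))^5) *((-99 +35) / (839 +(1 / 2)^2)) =1.04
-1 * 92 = -92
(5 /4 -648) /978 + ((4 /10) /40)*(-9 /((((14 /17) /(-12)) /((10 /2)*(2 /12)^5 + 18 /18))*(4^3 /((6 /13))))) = -495035883 /759449600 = -0.65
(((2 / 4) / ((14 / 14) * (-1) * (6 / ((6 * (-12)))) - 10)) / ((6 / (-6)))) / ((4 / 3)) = 9 / 238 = 0.04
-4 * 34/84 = -34/21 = -1.62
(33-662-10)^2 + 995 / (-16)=6532141 / 16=408258.81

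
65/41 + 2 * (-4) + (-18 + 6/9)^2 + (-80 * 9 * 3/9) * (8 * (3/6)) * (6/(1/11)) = -23271343/369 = -63065.97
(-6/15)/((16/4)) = -1/10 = -0.10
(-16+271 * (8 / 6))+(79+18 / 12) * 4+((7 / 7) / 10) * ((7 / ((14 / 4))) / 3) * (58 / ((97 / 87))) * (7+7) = 1041614 / 1455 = 715.89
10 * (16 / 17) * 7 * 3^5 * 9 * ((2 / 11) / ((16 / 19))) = 31109.20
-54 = -54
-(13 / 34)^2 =-169 / 1156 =-0.15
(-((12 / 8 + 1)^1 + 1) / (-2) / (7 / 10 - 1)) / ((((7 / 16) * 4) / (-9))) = 30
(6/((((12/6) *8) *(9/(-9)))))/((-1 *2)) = 3/16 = 0.19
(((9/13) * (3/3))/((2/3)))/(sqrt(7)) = 27 * sqrt(7)/182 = 0.39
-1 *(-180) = 180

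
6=6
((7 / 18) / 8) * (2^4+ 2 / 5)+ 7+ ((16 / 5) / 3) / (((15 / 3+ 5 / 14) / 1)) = 23989 / 3000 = 8.00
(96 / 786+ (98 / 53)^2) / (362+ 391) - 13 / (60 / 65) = -15604088929 / 1108352748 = -14.08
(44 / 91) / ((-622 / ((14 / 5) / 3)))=-44 / 60645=-0.00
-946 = -946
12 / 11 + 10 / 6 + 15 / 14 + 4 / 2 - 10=-1927 / 462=-4.17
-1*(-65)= 65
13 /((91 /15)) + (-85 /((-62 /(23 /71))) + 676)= 20909979 /30814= 678.59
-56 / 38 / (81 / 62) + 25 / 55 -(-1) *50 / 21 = 202343 / 118503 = 1.71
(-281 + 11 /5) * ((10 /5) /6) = -1394 /15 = -92.93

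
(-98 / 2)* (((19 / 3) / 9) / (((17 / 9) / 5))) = -4655 / 51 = -91.27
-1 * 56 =-56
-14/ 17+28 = 462/ 17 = 27.18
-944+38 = -906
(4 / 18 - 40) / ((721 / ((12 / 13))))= -1432 / 28119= -0.05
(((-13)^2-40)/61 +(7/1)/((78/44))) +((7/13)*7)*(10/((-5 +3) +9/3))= 104095/2379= 43.76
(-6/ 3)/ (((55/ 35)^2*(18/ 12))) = -196/ 363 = -0.54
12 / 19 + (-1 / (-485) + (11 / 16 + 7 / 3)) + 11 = 6481967 / 442320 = 14.65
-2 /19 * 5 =-10 /19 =-0.53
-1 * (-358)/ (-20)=-179/ 10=-17.90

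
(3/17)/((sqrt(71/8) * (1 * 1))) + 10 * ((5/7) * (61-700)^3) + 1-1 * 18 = -13045856069/7 + 6 * sqrt(142)/1207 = -1863693724.08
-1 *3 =-3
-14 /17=-0.82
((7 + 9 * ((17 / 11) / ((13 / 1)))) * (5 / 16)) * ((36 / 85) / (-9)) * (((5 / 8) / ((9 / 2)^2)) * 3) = -0.01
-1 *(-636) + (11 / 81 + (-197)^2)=3195056 / 81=39445.14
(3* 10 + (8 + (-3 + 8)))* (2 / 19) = 86 / 19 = 4.53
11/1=11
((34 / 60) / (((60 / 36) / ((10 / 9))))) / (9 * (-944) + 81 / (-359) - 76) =-6103 / 138484305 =-0.00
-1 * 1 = -1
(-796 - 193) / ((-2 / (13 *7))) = 89999 / 2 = 44999.50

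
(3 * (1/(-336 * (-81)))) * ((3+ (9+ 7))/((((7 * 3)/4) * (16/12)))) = 19/63504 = 0.00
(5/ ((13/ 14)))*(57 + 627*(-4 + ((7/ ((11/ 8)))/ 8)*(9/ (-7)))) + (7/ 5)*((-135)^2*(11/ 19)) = -22575/ 19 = -1188.16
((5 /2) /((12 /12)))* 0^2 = 0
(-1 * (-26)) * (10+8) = 468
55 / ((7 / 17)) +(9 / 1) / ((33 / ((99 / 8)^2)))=78551 / 448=175.34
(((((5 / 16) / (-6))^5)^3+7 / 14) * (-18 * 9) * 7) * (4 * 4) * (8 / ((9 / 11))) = -20870325624644998744300407808151 / 235280546814630667688607744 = -88704.00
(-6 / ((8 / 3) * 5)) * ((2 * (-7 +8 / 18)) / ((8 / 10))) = 59 / 8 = 7.38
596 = 596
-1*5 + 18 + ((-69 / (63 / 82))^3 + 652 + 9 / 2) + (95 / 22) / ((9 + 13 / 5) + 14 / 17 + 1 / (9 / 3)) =-239828081775157 / 331386363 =-723711.38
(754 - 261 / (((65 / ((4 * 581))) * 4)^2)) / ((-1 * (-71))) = -84917771 / 299975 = -283.08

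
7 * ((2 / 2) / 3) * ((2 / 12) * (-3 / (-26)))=7 / 156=0.04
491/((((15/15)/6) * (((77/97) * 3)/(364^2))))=1802967712/11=163906155.64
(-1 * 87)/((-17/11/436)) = 417252/17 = 24544.24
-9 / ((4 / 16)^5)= -9216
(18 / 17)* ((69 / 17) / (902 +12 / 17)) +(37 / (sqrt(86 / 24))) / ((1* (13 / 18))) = 27.07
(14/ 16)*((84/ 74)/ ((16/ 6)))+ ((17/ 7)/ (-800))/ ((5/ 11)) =94739/ 259000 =0.37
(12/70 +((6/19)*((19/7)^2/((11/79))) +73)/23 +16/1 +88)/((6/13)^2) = 1132102439/2231460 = 507.34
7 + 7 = 14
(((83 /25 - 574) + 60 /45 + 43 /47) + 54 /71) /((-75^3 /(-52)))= -7387843424 /105584765625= -0.07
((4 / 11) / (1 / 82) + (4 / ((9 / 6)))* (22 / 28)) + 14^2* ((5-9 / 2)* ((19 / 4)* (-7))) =-1490683 / 462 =-3226.59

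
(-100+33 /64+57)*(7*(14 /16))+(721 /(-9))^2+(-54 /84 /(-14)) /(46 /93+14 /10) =11023976275969 /1790304768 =6157.60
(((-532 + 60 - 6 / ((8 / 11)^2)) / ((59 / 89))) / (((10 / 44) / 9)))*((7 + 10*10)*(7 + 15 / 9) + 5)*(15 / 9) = -44865162.95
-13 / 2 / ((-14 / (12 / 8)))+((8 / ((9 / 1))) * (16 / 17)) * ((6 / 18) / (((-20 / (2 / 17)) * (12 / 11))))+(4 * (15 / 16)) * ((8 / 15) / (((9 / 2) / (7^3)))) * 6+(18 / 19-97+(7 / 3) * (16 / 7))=102697553681 / 124535880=824.64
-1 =-1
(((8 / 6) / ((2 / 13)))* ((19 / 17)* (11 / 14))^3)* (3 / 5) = 118681277 / 33703180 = 3.52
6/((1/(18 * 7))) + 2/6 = 2269/3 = 756.33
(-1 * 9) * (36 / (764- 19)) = -324 / 745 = -0.43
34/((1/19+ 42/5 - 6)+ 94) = 190/539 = 0.35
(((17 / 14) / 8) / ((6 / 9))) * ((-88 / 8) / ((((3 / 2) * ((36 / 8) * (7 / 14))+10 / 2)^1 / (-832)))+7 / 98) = 248.82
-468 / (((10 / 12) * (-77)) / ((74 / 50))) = 103896 / 9625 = 10.79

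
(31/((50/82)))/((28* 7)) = 1271/4900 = 0.26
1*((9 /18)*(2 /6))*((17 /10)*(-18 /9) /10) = -17 /300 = -0.06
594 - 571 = 23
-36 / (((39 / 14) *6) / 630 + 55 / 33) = -21.26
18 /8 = 9 /4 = 2.25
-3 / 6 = -1 / 2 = -0.50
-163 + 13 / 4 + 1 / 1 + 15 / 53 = -33595 / 212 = -158.47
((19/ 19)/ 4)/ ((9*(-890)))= -1/ 32040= -0.00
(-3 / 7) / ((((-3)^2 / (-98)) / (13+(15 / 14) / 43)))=7841 / 129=60.78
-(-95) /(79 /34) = 3230 /79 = 40.89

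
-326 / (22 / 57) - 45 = -9786 / 11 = -889.64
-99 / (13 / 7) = -693 / 13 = -53.31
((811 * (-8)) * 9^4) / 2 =-21283884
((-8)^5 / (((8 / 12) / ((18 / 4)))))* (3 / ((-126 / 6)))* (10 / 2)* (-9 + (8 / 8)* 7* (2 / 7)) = -1105920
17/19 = 0.89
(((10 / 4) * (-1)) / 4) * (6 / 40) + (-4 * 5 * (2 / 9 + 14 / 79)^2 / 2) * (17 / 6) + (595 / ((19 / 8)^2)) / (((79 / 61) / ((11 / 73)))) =7.66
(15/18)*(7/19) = 35/114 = 0.31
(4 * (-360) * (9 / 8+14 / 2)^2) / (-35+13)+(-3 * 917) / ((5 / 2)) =708537 / 220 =3220.62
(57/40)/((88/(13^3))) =125229/3520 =35.58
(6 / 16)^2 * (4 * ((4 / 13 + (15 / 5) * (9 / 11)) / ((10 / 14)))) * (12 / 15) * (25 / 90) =553 / 1144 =0.48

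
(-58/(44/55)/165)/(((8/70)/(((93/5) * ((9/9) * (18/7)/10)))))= -8091/440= -18.39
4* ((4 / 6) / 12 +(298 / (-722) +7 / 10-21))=-1342304 / 16245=-82.63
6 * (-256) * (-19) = 29184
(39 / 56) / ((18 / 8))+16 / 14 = 61 / 42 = 1.45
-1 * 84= -84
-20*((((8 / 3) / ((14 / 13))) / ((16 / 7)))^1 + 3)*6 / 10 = -49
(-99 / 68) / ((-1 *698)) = 99 / 47464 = 0.00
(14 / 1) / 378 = 0.04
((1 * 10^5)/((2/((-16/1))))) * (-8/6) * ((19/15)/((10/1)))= 1216000/9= 135111.11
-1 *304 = -304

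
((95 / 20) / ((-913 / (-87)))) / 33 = 551 / 40172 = 0.01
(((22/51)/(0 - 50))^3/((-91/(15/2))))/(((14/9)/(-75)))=-3993/1564790500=-0.00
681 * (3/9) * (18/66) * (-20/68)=-3405/187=-18.21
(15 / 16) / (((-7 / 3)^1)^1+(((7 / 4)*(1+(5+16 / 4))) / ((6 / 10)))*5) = 15 / 2296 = 0.01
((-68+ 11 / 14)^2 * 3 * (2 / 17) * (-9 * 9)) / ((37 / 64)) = -6885500256 / 30821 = -223402.88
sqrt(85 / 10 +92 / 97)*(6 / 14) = 1.32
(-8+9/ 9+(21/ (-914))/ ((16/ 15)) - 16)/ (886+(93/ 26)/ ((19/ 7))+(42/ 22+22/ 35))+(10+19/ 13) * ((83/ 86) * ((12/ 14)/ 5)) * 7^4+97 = 4649.98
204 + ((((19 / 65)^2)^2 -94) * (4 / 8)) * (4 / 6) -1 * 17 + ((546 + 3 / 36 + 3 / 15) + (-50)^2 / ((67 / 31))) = 26675434135903 / 14351902500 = 1858.67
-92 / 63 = -1.46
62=62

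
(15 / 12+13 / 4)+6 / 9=31 / 6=5.17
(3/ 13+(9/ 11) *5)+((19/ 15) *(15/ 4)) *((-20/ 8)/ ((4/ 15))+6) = -53583/ 4576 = -11.71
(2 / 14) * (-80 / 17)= -80 / 119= -0.67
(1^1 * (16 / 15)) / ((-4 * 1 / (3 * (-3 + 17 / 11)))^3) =9216 / 6655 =1.38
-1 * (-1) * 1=1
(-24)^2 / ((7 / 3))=1728 / 7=246.86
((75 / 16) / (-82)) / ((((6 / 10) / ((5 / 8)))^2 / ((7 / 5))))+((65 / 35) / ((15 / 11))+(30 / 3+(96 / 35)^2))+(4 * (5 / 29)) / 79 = 13295882866639 / 706962278400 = 18.81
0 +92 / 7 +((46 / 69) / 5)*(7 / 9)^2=112466 / 8505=13.22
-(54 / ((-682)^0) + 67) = -121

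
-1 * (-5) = 5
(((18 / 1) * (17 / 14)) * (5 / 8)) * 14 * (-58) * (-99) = 2196315 / 2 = 1098157.50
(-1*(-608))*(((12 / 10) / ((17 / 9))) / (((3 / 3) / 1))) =32832 / 85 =386.26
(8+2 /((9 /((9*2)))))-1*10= 2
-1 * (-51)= 51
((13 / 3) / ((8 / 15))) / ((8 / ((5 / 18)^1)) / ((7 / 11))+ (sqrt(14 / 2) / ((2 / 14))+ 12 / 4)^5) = 0.00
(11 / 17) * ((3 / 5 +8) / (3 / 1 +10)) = 473 / 1105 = 0.43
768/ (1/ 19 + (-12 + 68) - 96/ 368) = 111872/ 8127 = 13.77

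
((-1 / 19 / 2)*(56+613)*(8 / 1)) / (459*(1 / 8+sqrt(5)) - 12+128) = 1562784 / 65494151 - 78610176*sqrt(5) / 1244388869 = -0.12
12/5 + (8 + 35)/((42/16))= 1972/105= 18.78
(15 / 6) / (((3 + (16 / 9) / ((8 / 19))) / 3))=27 / 26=1.04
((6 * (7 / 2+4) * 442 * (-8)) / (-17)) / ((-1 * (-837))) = 1040 / 93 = 11.18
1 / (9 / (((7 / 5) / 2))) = 7 / 90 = 0.08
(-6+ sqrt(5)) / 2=-3+ sqrt(5) / 2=-1.88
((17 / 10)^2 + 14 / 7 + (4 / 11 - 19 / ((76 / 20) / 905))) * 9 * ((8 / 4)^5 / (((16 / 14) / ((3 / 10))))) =-939655269 / 2750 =-341692.83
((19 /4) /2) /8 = 19 /64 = 0.30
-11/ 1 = -11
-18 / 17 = -1.06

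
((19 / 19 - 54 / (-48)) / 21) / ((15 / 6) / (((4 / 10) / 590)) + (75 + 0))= 17 / 632100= 0.00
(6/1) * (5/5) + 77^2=5935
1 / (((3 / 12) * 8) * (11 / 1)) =1 / 22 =0.05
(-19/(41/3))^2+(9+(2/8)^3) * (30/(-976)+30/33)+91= 58242946395/577510912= 100.85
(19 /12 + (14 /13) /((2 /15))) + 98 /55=98173 /8580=11.44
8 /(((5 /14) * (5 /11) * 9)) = 1232 /225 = 5.48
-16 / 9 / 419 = -0.00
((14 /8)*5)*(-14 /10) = -49 /4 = -12.25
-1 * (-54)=54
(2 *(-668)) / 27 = -1336 / 27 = -49.48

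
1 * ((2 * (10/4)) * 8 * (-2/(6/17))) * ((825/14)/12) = -23375/21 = -1113.10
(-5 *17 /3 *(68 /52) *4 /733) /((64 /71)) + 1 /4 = 11753 /457392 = 0.03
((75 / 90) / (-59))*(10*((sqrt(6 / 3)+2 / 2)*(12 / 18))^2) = -100 / 531 - 200*sqrt(2) / 1593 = -0.37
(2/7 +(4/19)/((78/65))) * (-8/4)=-368/399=-0.92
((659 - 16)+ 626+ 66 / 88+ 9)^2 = 26163225 / 16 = 1635201.56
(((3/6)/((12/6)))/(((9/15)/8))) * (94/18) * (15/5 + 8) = 5170/27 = 191.48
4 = 4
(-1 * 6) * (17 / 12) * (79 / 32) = -1343 / 64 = -20.98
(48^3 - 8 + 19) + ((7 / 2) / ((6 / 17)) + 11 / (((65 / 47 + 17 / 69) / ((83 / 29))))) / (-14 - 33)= 597426375770 / 5401569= 110602.38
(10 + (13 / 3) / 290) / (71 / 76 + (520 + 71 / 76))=165547 / 8626485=0.02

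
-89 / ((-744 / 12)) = 89 / 62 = 1.44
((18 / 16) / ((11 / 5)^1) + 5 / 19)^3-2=-7176685521 / 4674216448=-1.54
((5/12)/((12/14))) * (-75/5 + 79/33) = -1820/297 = -6.13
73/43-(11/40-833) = 1435207/1720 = 834.42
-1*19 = -19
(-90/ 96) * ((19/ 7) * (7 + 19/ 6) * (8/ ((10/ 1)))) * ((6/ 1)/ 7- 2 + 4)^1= -5795/ 98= -59.13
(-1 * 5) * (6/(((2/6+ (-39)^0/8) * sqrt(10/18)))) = -432 * sqrt(5)/11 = -87.82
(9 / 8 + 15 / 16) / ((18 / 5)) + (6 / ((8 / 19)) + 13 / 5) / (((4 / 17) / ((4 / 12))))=24.44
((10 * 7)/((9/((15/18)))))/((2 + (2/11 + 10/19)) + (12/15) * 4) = 26125/23814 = 1.10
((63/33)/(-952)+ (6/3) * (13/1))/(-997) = -38893/1491512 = -0.03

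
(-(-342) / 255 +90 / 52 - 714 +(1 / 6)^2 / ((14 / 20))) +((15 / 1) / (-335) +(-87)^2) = 31987429702 / 4664205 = 6858.07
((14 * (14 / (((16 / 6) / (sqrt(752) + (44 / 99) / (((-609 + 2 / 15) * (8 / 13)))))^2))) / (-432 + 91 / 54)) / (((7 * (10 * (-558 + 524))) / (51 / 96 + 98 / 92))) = 100294455266917695 / 3104157000341762048 - 8660925 * sqrt(47) / 21242725558016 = 0.03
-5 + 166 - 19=142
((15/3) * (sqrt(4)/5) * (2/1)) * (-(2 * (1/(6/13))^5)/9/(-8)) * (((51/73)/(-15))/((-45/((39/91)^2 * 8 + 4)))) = 422902727/14081218200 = 0.03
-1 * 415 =-415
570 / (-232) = -285 / 116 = -2.46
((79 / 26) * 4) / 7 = 158 / 91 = 1.74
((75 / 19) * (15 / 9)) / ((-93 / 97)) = -12125 / 1767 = -6.86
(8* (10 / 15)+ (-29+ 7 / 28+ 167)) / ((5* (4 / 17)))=29291 / 240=122.05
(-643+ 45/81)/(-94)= 2891/423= 6.83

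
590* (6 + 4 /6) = 11800 /3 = 3933.33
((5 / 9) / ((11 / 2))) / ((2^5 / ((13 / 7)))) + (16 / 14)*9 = 114113 / 11088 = 10.29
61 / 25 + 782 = 19611 / 25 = 784.44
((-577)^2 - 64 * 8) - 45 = 332372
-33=-33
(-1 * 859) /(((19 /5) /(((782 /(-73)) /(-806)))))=-1679345 /558961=-3.00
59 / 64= 0.92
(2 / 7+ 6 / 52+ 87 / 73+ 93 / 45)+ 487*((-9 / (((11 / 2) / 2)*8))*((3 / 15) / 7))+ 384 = 83734498 / 219219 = 381.97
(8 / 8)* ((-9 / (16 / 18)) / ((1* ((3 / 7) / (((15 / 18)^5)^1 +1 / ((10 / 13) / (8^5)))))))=-11593689919 / 11520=-1006396.69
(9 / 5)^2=81 / 25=3.24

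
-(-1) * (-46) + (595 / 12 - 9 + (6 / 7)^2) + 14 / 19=-44075 / 11172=-3.95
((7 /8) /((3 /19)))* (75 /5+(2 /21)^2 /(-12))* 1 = 94259 /1134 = 83.12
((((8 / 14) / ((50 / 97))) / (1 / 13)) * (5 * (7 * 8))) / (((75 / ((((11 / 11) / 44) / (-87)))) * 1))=-5044 / 358875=-0.01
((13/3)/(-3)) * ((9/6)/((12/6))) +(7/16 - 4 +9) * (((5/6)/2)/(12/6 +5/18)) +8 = 7.91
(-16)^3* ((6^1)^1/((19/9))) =-11641.26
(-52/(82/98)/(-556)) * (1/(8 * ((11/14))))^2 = 31213/11033264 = 0.00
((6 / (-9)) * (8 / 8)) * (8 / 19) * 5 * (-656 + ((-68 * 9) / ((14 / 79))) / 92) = 8932760 / 9177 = 973.39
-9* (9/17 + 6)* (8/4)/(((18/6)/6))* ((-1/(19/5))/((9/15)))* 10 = 333000/323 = 1030.96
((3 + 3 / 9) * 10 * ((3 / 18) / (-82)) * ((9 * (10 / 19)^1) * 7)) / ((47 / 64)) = -112000 / 36613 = -3.06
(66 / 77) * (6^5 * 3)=139968 / 7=19995.43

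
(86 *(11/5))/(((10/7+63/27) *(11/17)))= 30702/395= 77.73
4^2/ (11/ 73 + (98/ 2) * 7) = 584/ 12525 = 0.05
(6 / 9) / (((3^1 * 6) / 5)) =5 / 27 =0.19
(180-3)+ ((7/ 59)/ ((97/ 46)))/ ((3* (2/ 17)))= 3041650/ 17169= 177.16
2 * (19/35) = 38/35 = 1.09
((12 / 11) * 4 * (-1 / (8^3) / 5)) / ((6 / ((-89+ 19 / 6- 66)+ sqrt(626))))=911 / 21120- sqrt(626) / 3520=0.04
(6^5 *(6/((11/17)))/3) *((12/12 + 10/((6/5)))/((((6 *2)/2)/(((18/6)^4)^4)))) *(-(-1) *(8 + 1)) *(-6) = -955992599928576/11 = -86908418175325.09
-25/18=-1.39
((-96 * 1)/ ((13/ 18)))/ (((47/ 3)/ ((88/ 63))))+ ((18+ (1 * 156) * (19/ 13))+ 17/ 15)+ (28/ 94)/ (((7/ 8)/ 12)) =15356599/ 64155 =239.37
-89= -89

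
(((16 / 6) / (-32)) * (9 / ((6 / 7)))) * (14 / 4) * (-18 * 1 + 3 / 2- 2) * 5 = 9065 / 32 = 283.28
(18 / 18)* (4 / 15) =4 / 15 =0.27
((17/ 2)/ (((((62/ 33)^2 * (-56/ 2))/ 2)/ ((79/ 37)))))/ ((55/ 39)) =-5185323/ 19911920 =-0.26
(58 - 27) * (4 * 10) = 1240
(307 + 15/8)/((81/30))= 12355/108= 114.40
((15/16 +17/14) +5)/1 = 801/112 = 7.15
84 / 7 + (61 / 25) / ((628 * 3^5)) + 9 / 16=191709019 / 15260400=12.56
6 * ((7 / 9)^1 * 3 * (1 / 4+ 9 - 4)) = 147 / 2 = 73.50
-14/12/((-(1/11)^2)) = 847/6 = 141.17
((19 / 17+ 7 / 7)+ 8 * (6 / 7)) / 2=534 / 119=4.49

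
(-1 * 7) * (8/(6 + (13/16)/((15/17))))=-13440/1661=-8.09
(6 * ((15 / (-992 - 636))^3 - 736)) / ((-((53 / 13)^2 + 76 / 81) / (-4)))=-130416936583248549 / 129645933282712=-1005.95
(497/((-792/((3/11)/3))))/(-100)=497/871200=0.00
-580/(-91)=580/91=6.37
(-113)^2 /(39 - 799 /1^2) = -12769 /760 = -16.80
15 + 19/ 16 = 259/ 16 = 16.19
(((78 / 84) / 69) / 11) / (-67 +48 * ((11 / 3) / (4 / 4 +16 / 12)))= 13 / 89562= 0.00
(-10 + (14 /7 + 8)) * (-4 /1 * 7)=0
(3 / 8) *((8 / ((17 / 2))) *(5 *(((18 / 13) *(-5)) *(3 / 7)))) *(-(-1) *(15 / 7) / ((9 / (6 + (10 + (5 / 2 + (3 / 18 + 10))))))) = -387000 / 10829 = -35.74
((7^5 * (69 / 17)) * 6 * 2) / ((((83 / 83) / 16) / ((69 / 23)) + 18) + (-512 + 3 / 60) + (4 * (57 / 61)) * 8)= -203733109440 / 115487171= -1764.12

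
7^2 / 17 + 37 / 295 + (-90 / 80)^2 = 1371591 / 320960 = 4.27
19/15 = 1.27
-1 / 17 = -0.06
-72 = -72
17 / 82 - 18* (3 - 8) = 7397 / 82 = 90.21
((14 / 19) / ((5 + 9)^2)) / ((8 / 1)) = 1 / 2128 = 0.00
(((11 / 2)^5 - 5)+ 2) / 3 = 160955 / 96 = 1676.61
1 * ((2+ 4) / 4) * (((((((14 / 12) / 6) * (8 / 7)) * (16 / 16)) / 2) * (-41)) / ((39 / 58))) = -1189 / 117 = -10.16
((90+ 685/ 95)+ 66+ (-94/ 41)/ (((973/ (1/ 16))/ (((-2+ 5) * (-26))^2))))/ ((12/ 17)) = 229.95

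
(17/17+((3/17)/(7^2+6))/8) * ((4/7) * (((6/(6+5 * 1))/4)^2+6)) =3113997/905080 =3.44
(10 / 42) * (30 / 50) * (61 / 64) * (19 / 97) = 1159 / 43456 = 0.03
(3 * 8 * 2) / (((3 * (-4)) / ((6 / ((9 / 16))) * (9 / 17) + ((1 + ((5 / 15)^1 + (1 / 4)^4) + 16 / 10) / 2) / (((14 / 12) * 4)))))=-3632383 / 152320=-23.85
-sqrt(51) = -7.14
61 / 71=0.86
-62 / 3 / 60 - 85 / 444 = -3569 / 6660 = -0.54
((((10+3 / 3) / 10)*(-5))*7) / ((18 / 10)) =-21.39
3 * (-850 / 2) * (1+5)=-7650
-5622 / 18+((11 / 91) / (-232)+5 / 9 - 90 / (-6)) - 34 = -62850523 / 190008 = -330.78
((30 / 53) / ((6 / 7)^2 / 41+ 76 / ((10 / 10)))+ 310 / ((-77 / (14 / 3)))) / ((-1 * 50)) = 501639029 / 1335536400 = 0.38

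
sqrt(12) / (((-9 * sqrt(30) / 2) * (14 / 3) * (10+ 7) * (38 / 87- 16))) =29 * sqrt(10) / 805630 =0.00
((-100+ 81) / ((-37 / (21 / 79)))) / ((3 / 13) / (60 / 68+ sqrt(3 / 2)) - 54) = -84797076 / 33718783871 - 499681 * sqrt(6) / 67437567742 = -0.00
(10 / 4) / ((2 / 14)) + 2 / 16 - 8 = 77 / 8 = 9.62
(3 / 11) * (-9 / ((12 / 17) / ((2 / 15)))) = -51 / 110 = -0.46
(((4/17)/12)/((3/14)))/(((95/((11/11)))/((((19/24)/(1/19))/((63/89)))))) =1691/82620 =0.02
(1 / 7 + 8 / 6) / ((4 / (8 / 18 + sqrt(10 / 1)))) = 31 / 189 + 31 * sqrt(10) / 84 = 1.33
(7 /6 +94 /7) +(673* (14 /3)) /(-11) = -125165 /462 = -270.92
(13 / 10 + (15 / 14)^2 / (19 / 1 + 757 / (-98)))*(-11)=-17039 / 1105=-15.42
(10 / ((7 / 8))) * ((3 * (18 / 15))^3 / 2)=46656 / 175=266.61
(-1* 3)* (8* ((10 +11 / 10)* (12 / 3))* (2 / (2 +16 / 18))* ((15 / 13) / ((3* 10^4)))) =-2997 / 105625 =-0.03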